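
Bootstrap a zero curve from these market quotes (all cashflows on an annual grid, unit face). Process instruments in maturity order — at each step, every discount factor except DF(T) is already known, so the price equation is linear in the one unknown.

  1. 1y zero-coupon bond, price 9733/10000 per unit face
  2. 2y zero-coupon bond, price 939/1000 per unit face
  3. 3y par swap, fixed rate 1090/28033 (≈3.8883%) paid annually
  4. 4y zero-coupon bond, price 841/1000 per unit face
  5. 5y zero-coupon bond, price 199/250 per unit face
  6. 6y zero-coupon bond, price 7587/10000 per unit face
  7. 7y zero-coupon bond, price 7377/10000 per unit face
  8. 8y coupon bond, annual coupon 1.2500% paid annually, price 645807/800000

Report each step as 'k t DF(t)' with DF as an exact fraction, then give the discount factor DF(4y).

1 1 9733/10000
2 2 939/1000
3 3 891/1000
4 4 841/1000
5 5 199/250
6 6 7587/10000
7 7 7377/10000
8 8 181/250
DF(4y) = 841/1000 ≈ 0.841000

step 1 [1y] zero: DF = P = 9733/10000 ≈ 0.973300
step 2 [2y] zero: DF = P = 939/1000 ≈ 0.939000
step 3 [3y] swap r/1=1090/28033: DF=(1 − 1090/28033·(0.973300+0.939000))/(1+1090/28033) = 891/1000 ≈ 0.891000
step 4 [4y] zero: DF = P = 841/1000 ≈ 0.841000
step 5 [5y] zero: DF = P = 199/250 ≈ 0.796000
step 6 [6y] zero: DF = P = 7587/10000 ≈ 0.758700
step 7 [7y] zero: DF = P = 7377/10000 ≈ 0.737700
step 8 [8y] bond c/1=1/80: DF=(645807/800000 − 1/80·(0.973300+0.939000+0.891000+0.841000+0.796000+0.758700+0.737700))/(1+1/80) = 181/250 ≈ 0.724000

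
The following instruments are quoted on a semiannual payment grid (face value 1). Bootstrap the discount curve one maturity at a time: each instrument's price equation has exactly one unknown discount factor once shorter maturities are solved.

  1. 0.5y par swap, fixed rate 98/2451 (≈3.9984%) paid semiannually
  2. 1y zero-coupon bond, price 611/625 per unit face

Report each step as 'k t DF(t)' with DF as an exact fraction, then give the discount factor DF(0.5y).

1 1/2 2451/2500
2 1 611/625
DF(0.5y) = 2451/2500 ≈ 0.980400

step 1 [0.5y] swap r/2=49/2451: DF=(1 − 49/2451·(0))/(1+49/2451) = 2451/2500 ≈ 0.980400
step 2 [1y] zero: DF = P = 611/625 ≈ 0.977600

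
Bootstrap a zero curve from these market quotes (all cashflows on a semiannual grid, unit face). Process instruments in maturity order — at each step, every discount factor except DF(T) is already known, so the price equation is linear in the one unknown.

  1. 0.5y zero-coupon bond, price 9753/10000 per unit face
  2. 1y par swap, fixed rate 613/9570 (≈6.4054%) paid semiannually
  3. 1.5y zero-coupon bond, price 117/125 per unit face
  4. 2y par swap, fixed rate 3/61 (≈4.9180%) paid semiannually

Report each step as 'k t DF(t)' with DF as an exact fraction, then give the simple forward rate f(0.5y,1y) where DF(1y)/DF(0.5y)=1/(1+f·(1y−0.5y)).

1 1/2 9753/10000
2 1 9387/10000
3 3/2 117/125
4 2 2269/2500
f(0.5y,1y) = ((9753/10000)/(9387/10000) − 1)/(1/2) = 244/3129 ≈ 7.7980%

step 1 [0.5y] zero: DF = P = 9753/10000 ≈ 0.975300
step 2 [1y] swap r/2=613/19140: DF=(1 − 613/19140·(0.975300))/(1+613/19140) = 9387/10000 ≈ 0.938700
step 3 [1.5y] zero: DF = P = 117/125 ≈ 0.936000
step 4 [2y] swap r/2=3/122: DF=(1 − 3/122·(0.975300+0.938700+0.936000))/(1+3/122) = 2269/2500 ≈ 0.907600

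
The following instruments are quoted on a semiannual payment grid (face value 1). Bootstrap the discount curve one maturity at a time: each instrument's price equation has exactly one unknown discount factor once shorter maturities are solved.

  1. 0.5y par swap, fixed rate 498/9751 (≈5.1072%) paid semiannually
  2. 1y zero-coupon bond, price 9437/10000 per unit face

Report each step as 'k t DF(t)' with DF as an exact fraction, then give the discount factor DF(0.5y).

step 1 [0.5y] swap r/2=249/9751: DF=(1 − 249/9751·(0))/(1+249/9751) = 9751/10000 ≈ 0.975100
step 2 [1y] zero: DF = P = 9437/10000 ≈ 0.943700

1 1/2 9751/10000
2 1 9437/10000
DF(0.5y) = 9751/10000 ≈ 0.975100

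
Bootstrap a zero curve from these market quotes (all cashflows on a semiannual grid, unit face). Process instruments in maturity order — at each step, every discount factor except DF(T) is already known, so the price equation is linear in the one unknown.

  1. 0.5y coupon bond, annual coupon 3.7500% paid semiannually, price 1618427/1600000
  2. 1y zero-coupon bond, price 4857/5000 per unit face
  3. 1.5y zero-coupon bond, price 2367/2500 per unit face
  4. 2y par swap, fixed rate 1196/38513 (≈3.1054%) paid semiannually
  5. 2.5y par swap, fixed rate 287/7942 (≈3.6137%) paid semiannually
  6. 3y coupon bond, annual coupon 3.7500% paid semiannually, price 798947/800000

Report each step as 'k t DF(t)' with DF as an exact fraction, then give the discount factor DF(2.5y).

1 1/2 9929/10000
2 1 4857/5000
3 3/2 2367/2500
4 2 4701/5000
5 5/2 9139/10000
6 3 4463/5000
DF(2.5y) = 9139/10000 ≈ 0.913900

step 1 [0.5y] bond c/2=3/160: DF=(1618427/1600000 − 3/160·(0))/(1+3/160) = 9929/10000 ≈ 0.992900
step 2 [1y] zero: DF = P = 4857/5000 ≈ 0.971400
step 3 [1.5y] zero: DF = P = 2367/2500 ≈ 0.946800
step 4 [2y] swap r/2=598/38513: DF=(1 − 598/38513·(0.992900+0.971400+0.946800))/(1+598/38513) = 4701/5000 ≈ 0.940200
step 5 [2.5y] swap r/2=287/15884: DF=(1 − 287/15884·(0.992900+0.971400+0.946800+0.940200))/(1+287/15884) = 9139/10000 ≈ 0.913900
step 6 [3y] bond c/2=3/160: DF=(798947/800000 − 3/160·(0.992900+0.971400+0.946800+0.940200+0.913900))/(1+3/160) = 4463/5000 ≈ 0.892600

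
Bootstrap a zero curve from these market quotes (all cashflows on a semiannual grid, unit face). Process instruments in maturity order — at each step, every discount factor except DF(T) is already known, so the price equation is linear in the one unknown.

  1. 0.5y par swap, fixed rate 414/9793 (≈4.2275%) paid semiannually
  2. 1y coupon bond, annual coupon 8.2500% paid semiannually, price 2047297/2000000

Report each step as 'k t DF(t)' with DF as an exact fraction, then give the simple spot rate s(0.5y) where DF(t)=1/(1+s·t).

step 1 [0.5y] swap r/2=207/9793: DF=(1 − 207/9793·(0))/(1+207/9793) = 9793/10000 ≈ 0.979300
step 2 [1y] bond c/2=33/800: DF=(2047297/2000000 − 33/800·(0.979300))/(1+33/800) = 9443/10000 ≈ 0.944300

1 1/2 9793/10000
2 1 9443/10000
s(0.5y) = (1/(9793/10000) − 1)/(1/2) = 414/9793 ≈ 4.2275%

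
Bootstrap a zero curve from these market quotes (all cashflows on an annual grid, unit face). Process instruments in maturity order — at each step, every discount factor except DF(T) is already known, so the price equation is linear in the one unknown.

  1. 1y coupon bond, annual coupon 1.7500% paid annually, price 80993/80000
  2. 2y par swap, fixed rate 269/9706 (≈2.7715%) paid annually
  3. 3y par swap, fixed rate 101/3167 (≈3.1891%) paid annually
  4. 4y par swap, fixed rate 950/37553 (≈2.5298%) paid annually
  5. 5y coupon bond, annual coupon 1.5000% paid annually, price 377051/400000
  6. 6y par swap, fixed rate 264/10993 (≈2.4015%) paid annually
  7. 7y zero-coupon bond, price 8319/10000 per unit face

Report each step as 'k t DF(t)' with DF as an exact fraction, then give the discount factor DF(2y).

step 1 [1y] bond c/1=7/400: DF=(80993/80000 − 7/400·(0))/(1+7/400) = 199/200 ≈ 0.995000
step 2 [2y] swap r/1=269/9706: DF=(1 − 269/9706·(0.995000))/(1+269/9706) = 4731/5000 ≈ 0.946200
step 3 [3y] swap r/1=101/3167: DF=(1 − 101/3167·(0.995000+0.946200))/(1+101/3167) = 9091/10000 ≈ 0.909100
step 4 [4y] swap r/1=950/37553: DF=(1 − 950/37553·(0.995000+0.946200+0.909100))/(1+950/37553) = 181/200 ≈ 0.905000
step 5 [5y] bond c/1=3/200: DF=(377051/400000 − 3/200·(0.995000+0.946200+0.909100+0.905000))/(1+3/200) = 2183/2500 ≈ 0.873200
step 6 [6y] swap r/1=264/10993: DF=(1 − 264/10993·(0.995000+0.946200+0.909100+0.905000+0.873200))/(1+264/10993) = 217/250 ≈ 0.868000
step 7 [7y] zero: DF = P = 8319/10000 ≈ 0.831900

1 1 199/200
2 2 4731/5000
3 3 9091/10000
4 4 181/200
5 5 2183/2500
6 6 217/250
7 7 8319/10000
DF(2y) = 4731/5000 ≈ 0.946200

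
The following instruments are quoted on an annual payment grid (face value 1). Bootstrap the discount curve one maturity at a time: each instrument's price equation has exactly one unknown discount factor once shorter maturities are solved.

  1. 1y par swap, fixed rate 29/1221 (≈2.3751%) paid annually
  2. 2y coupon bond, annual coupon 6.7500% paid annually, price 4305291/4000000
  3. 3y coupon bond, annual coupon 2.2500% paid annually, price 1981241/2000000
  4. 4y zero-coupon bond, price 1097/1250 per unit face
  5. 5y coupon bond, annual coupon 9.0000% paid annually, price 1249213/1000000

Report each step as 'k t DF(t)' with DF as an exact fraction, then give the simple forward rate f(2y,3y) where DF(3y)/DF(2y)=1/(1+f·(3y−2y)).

1 1 1221/1250
2 2 1893/2000
3 3 1853/2000
4 4 1097/1250
5 5 8383/10000
f(2y,3y) = ((1893/2000)/(1853/2000) − 1)/(1) = 40/1853 ≈ 2.1587%

step 1 [1y] swap r/1=29/1221: DF=(1 − 29/1221·(0))/(1+29/1221) = 1221/1250 ≈ 0.976800
step 2 [2y] bond c/1=27/400: DF=(4305291/4000000 − 27/400·(0.976800))/(1+27/400) = 1893/2000 ≈ 0.946500
step 3 [3y] bond c/1=9/400: DF=(1981241/2000000 − 9/400·(0.976800+0.946500))/(1+9/400) = 1853/2000 ≈ 0.926500
step 4 [4y] zero: DF = P = 1097/1250 ≈ 0.877600
step 5 [5y] bond c/1=9/100: DF=(1249213/1000000 − 9/100·(0.976800+0.946500+0.926500+0.877600))/(1+9/100) = 8383/10000 ≈ 0.838300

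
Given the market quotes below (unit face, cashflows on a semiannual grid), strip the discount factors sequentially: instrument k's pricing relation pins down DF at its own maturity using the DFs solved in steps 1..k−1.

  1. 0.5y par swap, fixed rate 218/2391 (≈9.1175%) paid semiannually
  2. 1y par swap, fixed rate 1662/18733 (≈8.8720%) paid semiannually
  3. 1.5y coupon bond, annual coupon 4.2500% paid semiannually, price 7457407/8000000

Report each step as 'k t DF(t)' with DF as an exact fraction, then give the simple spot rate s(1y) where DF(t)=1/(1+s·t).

1 1/2 2391/2500
2 1 9169/10000
3 3/2 4369/5000
s(1y) = (1/(9169/10000) − 1)/(1) = 831/9169 ≈ 9.0631%

step 1 [0.5y] swap r/2=109/2391: DF=(1 − 109/2391·(0))/(1+109/2391) = 2391/2500 ≈ 0.956400
step 2 [1y] swap r/2=831/18733: DF=(1 − 831/18733·(0.956400))/(1+831/18733) = 9169/10000 ≈ 0.916900
step 3 [1.5y] bond c/2=17/800: DF=(7457407/8000000 − 17/800·(0.956400+0.916900))/(1+17/800) = 4369/5000 ≈ 0.873800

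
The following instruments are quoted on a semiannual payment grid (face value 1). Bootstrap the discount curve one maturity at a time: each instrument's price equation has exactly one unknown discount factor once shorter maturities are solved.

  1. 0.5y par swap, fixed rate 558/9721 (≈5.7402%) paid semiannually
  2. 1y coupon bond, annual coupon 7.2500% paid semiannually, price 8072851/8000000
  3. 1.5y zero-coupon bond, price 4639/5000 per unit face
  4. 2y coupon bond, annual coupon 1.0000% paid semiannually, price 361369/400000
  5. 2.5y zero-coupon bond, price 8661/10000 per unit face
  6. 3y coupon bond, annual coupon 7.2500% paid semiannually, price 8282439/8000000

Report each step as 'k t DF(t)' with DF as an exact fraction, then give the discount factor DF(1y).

1 1/2 9721/10000
2 1 4699/5000
3 3/2 4639/5000
4 2 553/625
5 5/2 8661/10000
6 3 1677/2000
DF(1y) = 4699/5000 ≈ 0.939800

step 1 [0.5y] swap r/2=279/9721: DF=(1 − 279/9721·(0))/(1+279/9721) = 9721/10000 ≈ 0.972100
step 2 [1y] bond c/2=29/800: DF=(8072851/8000000 − 29/800·(0.972100))/(1+29/800) = 4699/5000 ≈ 0.939800
step 3 [1.5y] zero: DF = P = 4639/5000 ≈ 0.927800
step 4 [2y] bond c/2=1/200: DF=(361369/400000 − 1/200·(0.972100+0.939800+0.927800))/(1+1/200) = 553/625 ≈ 0.884800
step 5 [2.5y] zero: DF = P = 8661/10000 ≈ 0.866100
step 6 [3y] bond c/2=29/800: DF=(8282439/8000000 − 29/800·(0.972100+0.939800+0.927800+0.884800+0.866100))/(1+29/800) = 1677/2000 ≈ 0.838500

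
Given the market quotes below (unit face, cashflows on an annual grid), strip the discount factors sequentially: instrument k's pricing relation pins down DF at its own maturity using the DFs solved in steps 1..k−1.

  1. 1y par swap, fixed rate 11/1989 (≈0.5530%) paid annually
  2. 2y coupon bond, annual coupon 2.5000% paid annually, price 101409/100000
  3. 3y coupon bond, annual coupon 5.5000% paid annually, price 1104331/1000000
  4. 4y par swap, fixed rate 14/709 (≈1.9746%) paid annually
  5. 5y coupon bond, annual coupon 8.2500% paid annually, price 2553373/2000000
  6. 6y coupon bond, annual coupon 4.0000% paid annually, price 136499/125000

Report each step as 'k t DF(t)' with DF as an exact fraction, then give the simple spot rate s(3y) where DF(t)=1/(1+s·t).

step 1 [1y] swap r/1=11/1989: DF=(1 − 11/1989·(0))/(1+11/1989) = 1989/2000 ≈ 0.994500
step 2 [2y] bond c/1=1/40: DF=(101409/100000 − 1/40·(0.994500))/(1+1/40) = 9651/10000 ≈ 0.965100
step 3 [3y] bond c/1=11/200: DF=(1104331/1000000 − 11/200·(0.994500+0.965100))/(1+11/200) = 4723/5000 ≈ 0.944600
step 4 [4y] swap r/1=14/709: DF=(1 − 14/709·(0.994500+0.965100+0.944600))/(1+14/709) = 2311/2500 ≈ 0.924400
step 5 [5y] bond c/1=33/400: DF=(2553373/2000000 − 33/400·(0.994500+0.965100+0.944600+0.924400))/(1+33/400) = 2219/2500 ≈ 0.887600
step 6 [6y] bond c/1=1/25: DF=(136499/125000 − 1/25·(0.994500+0.965100+0.944600+0.924400+0.887600))/(1+1/25) = 4343/5000 ≈ 0.868600

1 1 1989/2000
2 2 9651/10000
3 3 4723/5000
4 4 2311/2500
5 5 2219/2500
6 6 4343/5000
s(3y) = (1/(4723/5000) − 1)/(3) = 277/14169 ≈ 1.9550%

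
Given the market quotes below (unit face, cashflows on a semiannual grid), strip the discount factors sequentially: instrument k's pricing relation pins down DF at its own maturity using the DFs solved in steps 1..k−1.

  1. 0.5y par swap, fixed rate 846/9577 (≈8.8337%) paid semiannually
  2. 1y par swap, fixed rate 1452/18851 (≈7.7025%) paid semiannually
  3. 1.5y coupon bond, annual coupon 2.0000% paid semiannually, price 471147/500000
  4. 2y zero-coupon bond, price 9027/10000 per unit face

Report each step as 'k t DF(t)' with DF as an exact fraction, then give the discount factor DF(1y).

step 1 [0.5y] swap r/2=423/9577: DF=(1 − 423/9577·(0))/(1+423/9577) = 9577/10000 ≈ 0.957700
step 2 [1y] swap r/2=726/18851: DF=(1 − 726/18851·(0.957700))/(1+726/18851) = 4637/5000 ≈ 0.927400
step 3 [1.5y] bond c/2=1/100: DF=(471147/500000 − 1/100·(0.957700+0.927400))/(1+1/100) = 9143/10000 ≈ 0.914300
step 4 [2y] zero: DF = P = 9027/10000 ≈ 0.902700

1 1/2 9577/10000
2 1 4637/5000
3 3/2 9143/10000
4 2 9027/10000
DF(1y) = 4637/5000 ≈ 0.927400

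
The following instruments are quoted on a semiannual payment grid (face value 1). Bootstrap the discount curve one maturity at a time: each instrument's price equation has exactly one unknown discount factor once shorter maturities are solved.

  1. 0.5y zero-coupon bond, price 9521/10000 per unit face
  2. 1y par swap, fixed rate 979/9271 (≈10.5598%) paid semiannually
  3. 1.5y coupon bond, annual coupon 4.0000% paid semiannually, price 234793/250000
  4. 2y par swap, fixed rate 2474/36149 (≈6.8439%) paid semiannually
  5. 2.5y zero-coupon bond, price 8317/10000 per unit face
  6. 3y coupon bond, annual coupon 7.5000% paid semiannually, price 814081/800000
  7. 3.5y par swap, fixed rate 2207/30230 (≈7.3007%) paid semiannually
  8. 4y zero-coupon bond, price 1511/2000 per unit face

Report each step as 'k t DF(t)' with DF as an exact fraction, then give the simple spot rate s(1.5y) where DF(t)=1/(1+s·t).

1 1/2 9521/10000
2 1 9021/10000
3 3/2 2211/2500
4 2 8763/10000
5 5/2 8317/10000
6 3 8201/10000
7 7/2 7793/10000
8 4 1511/2000
s(1.5y) = (1/(2211/2500) − 1)/(3/2) = 578/6633 ≈ 8.7140%

step 1 [0.5y] zero: DF = P = 9521/10000 ≈ 0.952100
step 2 [1y] swap r/2=979/18542: DF=(1 − 979/18542·(0.952100))/(1+979/18542) = 9021/10000 ≈ 0.902100
step 3 [1.5y] bond c/2=1/50: DF=(234793/250000 − 1/50·(0.952100+0.902100))/(1+1/50) = 2211/2500 ≈ 0.884400
step 4 [2y] swap r/2=1237/36149: DF=(1 − 1237/36149·(0.952100+0.902100+0.884400))/(1+1237/36149) = 8763/10000 ≈ 0.876300
step 5 [2.5y] zero: DF = P = 8317/10000 ≈ 0.831700
step 6 [3y] bond c/2=3/80: DF=(814081/800000 − 3/80·(0.952100+0.902100+0.884400+0.876300+0.831700))/(1+3/80) = 8201/10000 ≈ 0.820100
step 7 [3.5y] swap r/2=2207/60460: DF=(1 − 2207/60460·(0.952100+0.902100+0.884400+0.876300+0.831700+0.820100))/(1+2207/60460) = 7793/10000 ≈ 0.779300
step 8 [4y] zero: DF = P = 1511/2000 ≈ 0.755500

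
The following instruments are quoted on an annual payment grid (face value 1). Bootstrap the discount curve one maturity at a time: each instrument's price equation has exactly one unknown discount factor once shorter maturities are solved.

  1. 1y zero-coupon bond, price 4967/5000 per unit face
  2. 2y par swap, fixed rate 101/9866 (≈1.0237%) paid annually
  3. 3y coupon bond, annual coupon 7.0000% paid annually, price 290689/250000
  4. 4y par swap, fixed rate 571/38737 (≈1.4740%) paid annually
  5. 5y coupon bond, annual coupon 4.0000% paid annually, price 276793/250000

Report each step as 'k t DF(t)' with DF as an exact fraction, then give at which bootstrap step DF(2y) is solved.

1 1 4967/5000
2 2 4899/5000
3 3 1197/1250
4 4 9429/10000
5 5 2289/2500
DF(2y) is solved at step 2

step 1 [1y] zero: DF = P = 4967/5000 ≈ 0.993400
step 2 [2y] swap r/1=101/9866: DF=(1 − 101/9866·(0.993400))/(1+101/9866) = 4899/5000 ≈ 0.979800
step 3 [3y] bond c/1=7/100: DF=(290689/250000 − 7/100·(0.993400+0.979800))/(1+7/100) = 1197/1250 ≈ 0.957600
step 4 [4y] swap r/1=571/38737: DF=(1 − 571/38737·(0.993400+0.979800+0.957600))/(1+571/38737) = 9429/10000 ≈ 0.942900
step 5 [5y] bond c/1=1/25: DF=(276793/250000 − 1/25·(0.993400+0.979800+0.957600+0.942900))/(1+1/25) = 2289/2500 ≈ 0.915600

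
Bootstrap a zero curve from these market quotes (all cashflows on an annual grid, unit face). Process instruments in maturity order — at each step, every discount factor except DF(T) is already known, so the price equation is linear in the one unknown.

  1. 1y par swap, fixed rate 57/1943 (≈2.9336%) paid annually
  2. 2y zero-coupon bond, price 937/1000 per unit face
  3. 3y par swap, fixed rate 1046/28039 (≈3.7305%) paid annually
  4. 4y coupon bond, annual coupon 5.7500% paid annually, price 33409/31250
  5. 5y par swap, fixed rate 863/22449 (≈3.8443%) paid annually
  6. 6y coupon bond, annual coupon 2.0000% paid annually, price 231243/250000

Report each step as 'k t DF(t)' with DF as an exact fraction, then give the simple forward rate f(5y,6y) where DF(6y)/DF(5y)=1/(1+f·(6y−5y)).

step 1 [1y] swap r/1=57/1943: DF=(1 − 57/1943·(0))/(1+57/1943) = 1943/2000 ≈ 0.971500
step 2 [2y] zero: DF = P = 937/1000 ≈ 0.937000
step 3 [3y] swap r/1=1046/28039: DF=(1 − 1046/28039·(0.971500+0.937000))/(1+1046/28039) = 4477/5000 ≈ 0.895400
step 4 [4y] bond c/1=23/400: DF=(33409/31250 − 23/400·(0.971500+0.937000+0.895400))/(1+23/400) = 1717/2000 ≈ 0.858500
step 5 [5y] swap r/1=863/22449: DF=(1 − 863/22449·(0.971500+0.937000+0.895400+0.858500))/(1+863/22449) = 4137/5000 ≈ 0.827400
step 6 [6y] bond c/1=1/50: DF=(231243/250000 − 1/50·(0.971500+0.937000+0.895400+0.858500+0.827400))/(1+1/50) = 2047/2500 ≈ 0.818800

1 1 1943/2000
2 2 937/1000
3 3 4477/5000
4 4 1717/2000
5 5 4137/5000
6 6 2047/2500
f(5y,6y) = ((4137/5000)/(2047/2500) − 1)/(1) = 43/4094 ≈ 1.0503%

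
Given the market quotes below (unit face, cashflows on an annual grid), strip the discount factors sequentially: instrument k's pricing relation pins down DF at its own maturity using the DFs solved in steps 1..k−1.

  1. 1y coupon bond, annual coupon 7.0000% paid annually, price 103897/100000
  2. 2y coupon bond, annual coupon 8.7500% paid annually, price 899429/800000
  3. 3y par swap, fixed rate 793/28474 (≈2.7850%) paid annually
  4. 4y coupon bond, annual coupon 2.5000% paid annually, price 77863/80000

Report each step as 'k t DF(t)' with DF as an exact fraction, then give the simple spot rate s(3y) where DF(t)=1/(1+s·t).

1 1 971/1000
2 2 9557/10000
3 3 9207/10000
4 4 8801/10000
s(3y) = (1/(9207/10000) − 1)/(3) = 793/27621 ≈ 2.8710%

step 1 [1y] bond c/1=7/100: DF=(103897/100000 − 7/100·(0))/(1+7/100) = 971/1000 ≈ 0.971000
step 2 [2y] bond c/1=7/80: DF=(899429/800000 − 7/80·(0.971000))/(1+7/80) = 9557/10000 ≈ 0.955700
step 3 [3y] swap r/1=793/28474: DF=(1 − 793/28474·(0.971000+0.955700))/(1+793/28474) = 9207/10000 ≈ 0.920700
step 4 [4y] bond c/1=1/40: DF=(77863/80000 − 1/40·(0.971000+0.955700+0.920700))/(1+1/40) = 8801/10000 ≈ 0.880100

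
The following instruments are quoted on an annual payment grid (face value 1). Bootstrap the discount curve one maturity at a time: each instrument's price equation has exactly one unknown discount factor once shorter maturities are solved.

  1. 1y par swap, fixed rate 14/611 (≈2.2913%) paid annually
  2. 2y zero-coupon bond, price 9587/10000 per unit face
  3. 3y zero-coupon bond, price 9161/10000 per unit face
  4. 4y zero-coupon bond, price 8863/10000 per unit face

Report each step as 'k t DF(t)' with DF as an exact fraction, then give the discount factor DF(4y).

1 1 611/625
2 2 9587/10000
3 3 9161/10000
4 4 8863/10000
DF(4y) = 8863/10000 ≈ 0.886300

step 1 [1y] swap r/1=14/611: DF=(1 − 14/611·(0))/(1+14/611) = 611/625 ≈ 0.977600
step 2 [2y] zero: DF = P = 9587/10000 ≈ 0.958700
step 3 [3y] zero: DF = P = 9161/10000 ≈ 0.916100
step 4 [4y] zero: DF = P = 8863/10000 ≈ 0.886300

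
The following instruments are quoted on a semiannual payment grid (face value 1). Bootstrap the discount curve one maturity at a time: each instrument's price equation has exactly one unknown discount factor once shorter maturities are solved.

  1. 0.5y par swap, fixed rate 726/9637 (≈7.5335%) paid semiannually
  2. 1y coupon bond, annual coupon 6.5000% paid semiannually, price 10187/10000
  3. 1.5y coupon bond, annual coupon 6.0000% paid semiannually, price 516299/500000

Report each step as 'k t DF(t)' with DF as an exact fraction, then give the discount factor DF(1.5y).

step 1 [0.5y] swap r/2=363/9637: DF=(1 − 363/9637·(0))/(1+363/9637) = 9637/10000 ≈ 0.963700
step 2 [1y] bond c/2=13/400: DF=(10187/10000 − 13/400·(0.963700))/(1+13/400) = 9563/10000 ≈ 0.956300
step 3 [1.5y] bond c/2=3/100: DF=(516299/500000 − 3/100·(0.963700+0.956300))/(1+3/100) = 4733/5000 ≈ 0.946600

1 1/2 9637/10000
2 1 9563/10000
3 3/2 4733/5000
DF(1.5y) = 4733/5000 ≈ 0.946600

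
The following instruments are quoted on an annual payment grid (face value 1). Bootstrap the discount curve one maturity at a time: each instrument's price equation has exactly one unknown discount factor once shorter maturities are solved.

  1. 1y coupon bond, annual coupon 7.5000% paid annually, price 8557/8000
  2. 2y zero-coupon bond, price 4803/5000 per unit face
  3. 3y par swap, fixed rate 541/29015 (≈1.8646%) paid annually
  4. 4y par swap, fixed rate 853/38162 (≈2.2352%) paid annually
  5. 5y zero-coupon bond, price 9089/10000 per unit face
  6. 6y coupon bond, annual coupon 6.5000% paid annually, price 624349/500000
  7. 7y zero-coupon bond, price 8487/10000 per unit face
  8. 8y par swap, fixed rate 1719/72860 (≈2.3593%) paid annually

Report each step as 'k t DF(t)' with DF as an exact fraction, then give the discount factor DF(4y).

step 1 [1y] bond c/1=3/40: DF=(8557/8000 − 3/40·(0))/(1+3/40) = 199/200 ≈ 0.995000
step 2 [2y] zero: DF = P = 4803/5000 ≈ 0.960600
step 3 [3y] swap r/1=541/29015: DF=(1 − 541/29015·(0.995000+0.960600))/(1+541/29015) = 9459/10000 ≈ 0.945900
step 4 [4y] swap r/1=853/38162: DF=(1 − 853/38162·(0.995000+0.960600+0.945900))/(1+853/38162) = 9147/10000 ≈ 0.914700
step 5 [5y] zero: DF = P = 9089/10000 ≈ 0.908900
step 6 [6y] bond c/1=13/200: DF=(624349/500000 − 13/200·(0.995000+0.960600+0.945900+0.914700+0.908900))/(1+13/200) = 8841/10000 ≈ 0.884100
step 7 [7y] zero: DF = P = 8487/10000 ≈ 0.848700
step 8 [8y] swap r/1=1719/72860: DF=(1 − 1719/72860·(0.995000+0.960600+0.945900+0.914700+0.908900+0.884100+0.848700))/(1+1719/72860) = 8281/10000 ≈ 0.828100

1 1 199/200
2 2 4803/5000
3 3 9459/10000
4 4 9147/10000
5 5 9089/10000
6 6 8841/10000
7 7 8487/10000
8 8 8281/10000
DF(4y) = 9147/10000 ≈ 0.914700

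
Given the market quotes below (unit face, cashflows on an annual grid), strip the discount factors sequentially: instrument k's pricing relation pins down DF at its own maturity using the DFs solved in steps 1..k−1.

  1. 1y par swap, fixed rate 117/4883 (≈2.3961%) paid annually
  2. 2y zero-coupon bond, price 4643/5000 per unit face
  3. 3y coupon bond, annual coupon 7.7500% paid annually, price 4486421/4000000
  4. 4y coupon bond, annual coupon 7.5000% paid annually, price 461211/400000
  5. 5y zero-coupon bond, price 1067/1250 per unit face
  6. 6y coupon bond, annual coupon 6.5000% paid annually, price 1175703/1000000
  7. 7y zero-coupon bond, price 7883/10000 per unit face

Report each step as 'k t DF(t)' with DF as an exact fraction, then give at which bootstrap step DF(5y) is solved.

1 1 4883/5000
2 2 4643/5000
3 3 9039/10000
4 4 4383/5000
5 5 1067/1250
6 6 8269/10000
7 7 7883/10000
DF(5y) is solved at step 5

step 1 [1y] swap r/1=117/4883: DF=(1 − 117/4883·(0))/(1+117/4883) = 4883/5000 ≈ 0.976600
step 2 [2y] zero: DF = P = 4643/5000 ≈ 0.928600
step 3 [3y] bond c/1=31/400: DF=(4486421/4000000 − 31/400·(0.976600+0.928600))/(1+31/400) = 9039/10000 ≈ 0.903900
step 4 [4y] bond c/1=3/40: DF=(461211/400000 − 3/40·(0.976600+0.928600+0.903900))/(1+3/40) = 4383/5000 ≈ 0.876600
step 5 [5y] zero: DF = P = 1067/1250 ≈ 0.853600
step 6 [6y] bond c/1=13/200: DF=(1175703/1000000 − 13/200·(0.976600+0.928600+0.903900+0.876600+0.853600))/(1+13/200) = 8269/10000 ≈ 0.826900
step 7 [7y] zero: DF = P = 7883/10000 ≈ 0.788300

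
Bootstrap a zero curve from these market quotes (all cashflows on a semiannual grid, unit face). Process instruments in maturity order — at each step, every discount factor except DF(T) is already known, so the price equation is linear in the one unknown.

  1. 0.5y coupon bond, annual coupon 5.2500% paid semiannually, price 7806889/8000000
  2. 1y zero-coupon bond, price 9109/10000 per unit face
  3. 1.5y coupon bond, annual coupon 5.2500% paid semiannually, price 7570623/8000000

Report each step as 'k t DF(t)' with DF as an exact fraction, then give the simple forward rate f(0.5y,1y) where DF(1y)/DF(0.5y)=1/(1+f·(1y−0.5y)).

step 1 [0.5y] bond c/2=21/800: DF=(7806889/8000000 − 21/800·(0))/(1+21/800) = 9509/10000 ≈ 0.950900
step 2 [1y] zero: DF = P = 9109/10000 ≈ 0.910900
step 3 [1.5y] bond c/2=21/800: DF=(7570623/8000000 − 21/800·(0.950900+0.910900))/(1+21/800) = 1749/2000 ≈ 0.874500

1 1/2 9509/10000
2 1 9109/10000
3 3/2 1749/2000
f(0.5y,1y) = ((9509/10000)/(9109/10000) − 1)/(1/2) = 800/9109 ≈ 8.7825%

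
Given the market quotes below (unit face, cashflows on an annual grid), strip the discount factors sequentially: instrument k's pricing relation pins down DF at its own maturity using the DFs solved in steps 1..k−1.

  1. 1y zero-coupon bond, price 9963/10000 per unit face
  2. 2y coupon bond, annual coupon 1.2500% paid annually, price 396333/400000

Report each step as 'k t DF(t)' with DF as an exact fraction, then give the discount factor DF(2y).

step 1 [1y] zero: DF = P = 9963/10000 ≈ 0.996300
step 2 [2y] bond c/1=1/80: DF=(396333/400000 − 1/80·(0.996300))/(1+1/80) = 9663/10000 ≈ 0.966300

1 1 9963/10000
2 2 9663/10000
DF(2y) = 9663/10000 ≈ 0.966300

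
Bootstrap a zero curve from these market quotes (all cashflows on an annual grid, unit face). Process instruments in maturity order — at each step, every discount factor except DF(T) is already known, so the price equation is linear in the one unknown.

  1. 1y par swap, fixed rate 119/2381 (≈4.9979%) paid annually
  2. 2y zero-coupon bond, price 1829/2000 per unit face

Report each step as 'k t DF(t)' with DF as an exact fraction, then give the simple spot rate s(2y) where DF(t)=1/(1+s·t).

step 1 [1y] swap r/1=119/2381: DF=(1 − 119/2381·(0))/(1+119/2381) = 2381/2500 ≈ 0.952400
step 2 [2y] zero: DF = P = 1829/2000 ≈ 0.914500

1 1 2381/2500
2 2 1829/2000
s(2y) = (1/(1829/2000) − 1)/(2) = 171/3658 ≈ 4.6747%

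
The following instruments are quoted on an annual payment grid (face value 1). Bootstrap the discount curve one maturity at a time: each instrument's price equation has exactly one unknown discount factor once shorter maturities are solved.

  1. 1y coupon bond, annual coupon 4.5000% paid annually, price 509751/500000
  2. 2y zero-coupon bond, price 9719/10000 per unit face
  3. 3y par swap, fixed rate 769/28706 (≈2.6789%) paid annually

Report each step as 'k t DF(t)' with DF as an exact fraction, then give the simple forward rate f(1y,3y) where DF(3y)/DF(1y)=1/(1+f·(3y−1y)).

step 1 [1y] bond c/1=9/200: DF=(509751/500000 − 9/200·(0))/(1+9/200) = 2439/2500 ≈ 0.975600
step 2 [2y] zero: DF = P = 9719/10000 ≈ 0.971900
step 3 [3y] swap r/1=769/28706: DF=(1 − 769/28706·(0.975600+0.971900))/(1+769/28706) = 9231/10000 ≈ 0.923100

1 1 2439/2500
2 2 9719/10000
3 3 9231/10000
f(1y,3y) = ((2439/2500)/(9231/10000) − 1)/(2) = 175/6154 ≈ 2.8437%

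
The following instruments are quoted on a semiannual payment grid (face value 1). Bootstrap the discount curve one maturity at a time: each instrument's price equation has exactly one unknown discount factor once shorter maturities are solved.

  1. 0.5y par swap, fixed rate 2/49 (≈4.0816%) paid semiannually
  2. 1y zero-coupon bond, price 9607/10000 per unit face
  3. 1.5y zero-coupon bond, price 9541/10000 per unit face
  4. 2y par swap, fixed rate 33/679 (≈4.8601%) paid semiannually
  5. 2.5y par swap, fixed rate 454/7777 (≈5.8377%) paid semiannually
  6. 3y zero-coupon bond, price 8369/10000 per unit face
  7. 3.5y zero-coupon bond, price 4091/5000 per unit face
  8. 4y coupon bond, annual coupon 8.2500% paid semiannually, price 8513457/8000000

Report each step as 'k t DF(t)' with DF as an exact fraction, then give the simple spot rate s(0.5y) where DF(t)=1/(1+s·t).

step 1 [0.5y] swap r/2=1/49: DF=(1 − 1/49·(0))/(1+1/49) = 49/50 ≈ 0.980000
step 2 [1y] zero: DF = P = 9607/10000 ≈ 0.960700
step 3 [1.5y] zero: DF = P = 9541/10000 ≈ 0.954100
step 4 [2y] swap r/2=33/1358: DF=(1 − 33/1358·(0.980000+0.960700+0.954100))/(1+33/1358) = 2269/2500 ≈ 0.907600
step 5 [2.5y] swap r/2=227/7777: DF=(1 − 227/7777·(0.980000+0.960700+0.954100+0.907600))/(1+227/7777) = 4319/5000 ≈ 0.863800
step 6 [3y] zero: DF = P = 8369/10000 ≈ 0.836900
step 7 [3.5y] zero: DF = P = 4091/5000 ≈ 0.818200
step 8 [4y] bond c/2=33/800: DF=(8513457/8000000 − 33/800·(0.980000+0.960700+0.954100+0.907600+0.863800+0.836900+0.818200))/(1+33/800) = 1929/2500 ≈ 0.771600

1 1/2 49/50
2 1 9607/10000
3 3/2 9541/10000
4 2 2269/2500
5 5/2 4319/5000
6 3 8369/10000
7 7/2 4091/5000
8 4 1929/2500
s(0.5y) = (1/(49/50) − 1)/(1/2) = 2/49 ≈ 4.0816%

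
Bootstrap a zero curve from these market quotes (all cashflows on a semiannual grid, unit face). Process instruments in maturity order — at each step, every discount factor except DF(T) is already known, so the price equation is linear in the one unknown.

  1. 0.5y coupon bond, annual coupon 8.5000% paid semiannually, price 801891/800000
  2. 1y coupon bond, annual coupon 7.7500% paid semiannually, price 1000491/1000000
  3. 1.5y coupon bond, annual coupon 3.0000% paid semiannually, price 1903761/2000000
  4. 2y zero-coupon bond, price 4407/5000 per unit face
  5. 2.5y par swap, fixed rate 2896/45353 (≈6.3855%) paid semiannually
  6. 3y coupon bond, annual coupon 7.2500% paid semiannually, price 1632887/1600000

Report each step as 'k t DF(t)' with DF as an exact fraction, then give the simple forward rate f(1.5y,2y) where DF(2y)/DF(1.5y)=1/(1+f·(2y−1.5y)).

step 1 [0.5y] bond c/2=17/400: DF=(801891/800000 − 17/400·(0))/(1+17/400) = 1923/2000 ≈ 0.961500
step 2 [1y] bond c/2=31/800: DF=(1000491/1000000 − 31/800·(0.961500))/(1+31/800) = 9273/10000 ≈ 0.927300
step 3 [1.5y] bond c/2=3/200: DF=(1903761/2000000 − 3/200·(0.961500+0.927300))/(1+3/200) = 9099/10000 ≈ 0.909900
step 4 [2y] zero: DF = P = 4407/5000 ≈ 0.881400
step 5 [2.5y] swap r/2=1448/45353: DF=(1 − 1448/45353·(0.961500+0.927300+0.909900+0.881400))/(1+1448/45353) = 1069/1250 ≈ 0.855200
step 6 [3y] bond c/2=29/800: DF=(1632887/1600000 − 29/800·(0.961500+0.927300+0.909900+0.881400+0.855200))/(1+29/800) = 4131/5000 ≈ 0.826200

1 1/2 1923/2000
2 1 9273/10000
3 3/2 9099/10000
4 2 4407/5000
5 5/2 1069/1250
6 3 4131/5000
f(1.5y,2y) = ((9099/10000)/(4407/5000) − 1)/(1/2) = 95/1469 ≈ 6.4670%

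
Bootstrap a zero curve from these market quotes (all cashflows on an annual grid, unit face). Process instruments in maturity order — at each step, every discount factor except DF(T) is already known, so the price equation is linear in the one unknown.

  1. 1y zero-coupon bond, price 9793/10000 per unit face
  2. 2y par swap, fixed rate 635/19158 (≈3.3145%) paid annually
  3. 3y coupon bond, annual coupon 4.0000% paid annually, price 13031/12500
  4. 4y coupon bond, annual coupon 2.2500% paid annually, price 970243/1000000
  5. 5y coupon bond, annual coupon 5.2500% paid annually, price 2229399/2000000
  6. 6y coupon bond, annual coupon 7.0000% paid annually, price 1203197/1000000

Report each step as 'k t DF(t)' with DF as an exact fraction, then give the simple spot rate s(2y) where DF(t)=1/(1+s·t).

step 1 [1y] zero: DF = P = 9793/10000 ≈ 0.979300
step 2 [2y] swap r/1=635/19158: DF=(1 − 635/19158·(0.979300))/(1+635/19158) = 1873/2000 ≈ 0.936500
step 3 [3y] bond c/1=1/25: DF=(13031/12500 − 1/25·(0.979300+0.936500))/(1+1/25) = 9287/10000 ≈ 0.928700
step 4 [4y] bond c/1=9/400: DF=(970243/1000000 − 9/400·(0.979300+0.936500+0.928700))/(1+9/400) = 8863/10000 ≈ 0.886300
step 5 [5y] bond c/1=21/400: DF=(2229399/2000000 − 21/400·(0.979300+0.936500+0.928700+0.886300))/(1+21/400) = 873/1000 ≈ 0.873000
step 6 [6y] bond c/1=7/100: DF=(1203197/1000000 − 7/100·(0.979300+0.936500+0.928700+0.886300+0.873000))/(1+7/100) = 8233/10000 ≈ 0.823300

1 1 9793/10000
2 2 1873/2000
3 3 9287/10000
4 4 8863/10000
5 5 873/1000
6 6 8233/10000
s(2y) = (1/(1873/2000) − 1)/(2) = 127/3746 ≈ 3.3903%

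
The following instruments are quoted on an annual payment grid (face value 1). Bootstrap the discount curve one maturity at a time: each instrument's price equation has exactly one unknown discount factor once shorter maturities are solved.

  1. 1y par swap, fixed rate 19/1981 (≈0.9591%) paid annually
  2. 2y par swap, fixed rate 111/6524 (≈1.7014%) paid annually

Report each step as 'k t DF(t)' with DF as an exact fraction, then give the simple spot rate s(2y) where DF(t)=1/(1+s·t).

step 1 [1y] swap r/1=19/1981: DF=(1 − 19/1981·(0))/(1+19/1981) = 1981/2000 ≈ 0.990500
step 2 [2y] swap r/1=111/6524: DF=(1 − 111/6524·(0.990500))/(1+111/6524) = 9667/10000 ≈ 0.966700

1 1 1981/2000
2 2 9667/10000
s(2y) = (1/(9667/10000) − 1)/(2) = 333/19334 ≈ 1.7224%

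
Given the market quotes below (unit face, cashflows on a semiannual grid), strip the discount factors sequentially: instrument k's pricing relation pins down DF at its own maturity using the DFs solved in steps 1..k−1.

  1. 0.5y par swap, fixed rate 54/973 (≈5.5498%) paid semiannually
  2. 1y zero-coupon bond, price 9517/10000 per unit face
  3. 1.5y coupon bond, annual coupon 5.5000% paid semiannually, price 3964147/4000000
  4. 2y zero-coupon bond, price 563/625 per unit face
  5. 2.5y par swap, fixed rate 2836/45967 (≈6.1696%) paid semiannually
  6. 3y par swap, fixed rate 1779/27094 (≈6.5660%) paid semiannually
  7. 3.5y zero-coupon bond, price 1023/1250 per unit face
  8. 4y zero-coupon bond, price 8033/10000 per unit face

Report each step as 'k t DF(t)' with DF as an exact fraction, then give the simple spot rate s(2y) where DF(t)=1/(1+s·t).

1 1/2 973/1000
2 1 9517/10000
3 3/2 913/1000
4 2 563/625
5 5/2 4291/5000
6 3 8221/10000
7 7/2 1023/1250
8 4 8033/10000
s(2y) = (1/(563/625) − 1)/(2) = 31/563 ≈ 5.5062%

step 1 [0.5y] swap r/2=27/973: DF=(1 − 27/973·(0))/(1+27/973) = 973/1000 ≈ 0.973000
step 2 [1y] zero: DF = P = 9517/10000 ≈ 0.951700
step 3 [1.5y] bond c/2=11/400: DF=(3964147/4000000 − 11/400·(0.973000+0.951700))/(1+11/400) = 913/1000 ≈ 0.913000
step 4 [2y] zero: DF = P = 563/625 ≈ 0.900800
step 5 [2.5y] swap r/2=1418/45967: DF=(1 − 1418/45967·(0.973000+0.951700+0.913000+0.900800))/(1+1418/45967) = 4291/5000 ≈ 0.858200
step 6 [3y] swap r/2=1779/54188: DF=(1 − 1779/54188·(0.973000+0.951700+0.913000+0.900800+0.858200))/(1+1779/54188) = 8221/10000 ≈ 0.822100
step 7 [3.5y] zero: DF = P = 1023/1250 ≈ 0.818400
step 8 [4y] zero: DF = P = 8033/10000 ≈ 0.803300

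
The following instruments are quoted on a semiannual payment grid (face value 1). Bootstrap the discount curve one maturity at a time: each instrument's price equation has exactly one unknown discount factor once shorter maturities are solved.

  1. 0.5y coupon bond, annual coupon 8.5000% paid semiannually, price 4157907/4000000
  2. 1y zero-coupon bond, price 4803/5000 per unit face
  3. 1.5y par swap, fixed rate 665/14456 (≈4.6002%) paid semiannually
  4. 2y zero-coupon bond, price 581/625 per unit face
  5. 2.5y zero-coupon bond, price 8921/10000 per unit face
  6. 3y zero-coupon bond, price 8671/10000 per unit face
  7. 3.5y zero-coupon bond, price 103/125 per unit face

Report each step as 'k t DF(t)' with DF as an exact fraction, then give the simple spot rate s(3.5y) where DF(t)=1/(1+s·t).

1 1/2 9971/10000
2 1 4803/5000
3 3/2 1867/2000
4 2 581/625
5 5/2 8921/10000
6 3 8671/10000
7 7/2 103/125
s(3.5y) = (1/(103/125) − 1)/(7/2) = 44/721 ≈ 6.1026%

step 1 [0.5y] bond c/2=17/400: DF=(4157907/4000000 − 17/400·(0))/(1+17/400) = 9971/10000 ≈ 0.997100
step 2 [1y] zero: DF = P = 4803/5000 ≈ 0.960600
step 3 [1.5y] swap r/2=665/28912: DF=(1 − 665/28912·(0.997100+0.960600))/(1+665/28912) = 1867/2000 ≈ 0.933500
step 4 [2y] zero: DF = P = 581/625 ≈ 0.929600
step 5 [2.5y] zero: DF = P = 8921/10000 ≈ 0.892100
step 6 [3y] zero: DF = P = 8671/10000 ≈ 0.867100
step 7 [3.5y] zero: DF = P = 103/125 ≈ 0.824000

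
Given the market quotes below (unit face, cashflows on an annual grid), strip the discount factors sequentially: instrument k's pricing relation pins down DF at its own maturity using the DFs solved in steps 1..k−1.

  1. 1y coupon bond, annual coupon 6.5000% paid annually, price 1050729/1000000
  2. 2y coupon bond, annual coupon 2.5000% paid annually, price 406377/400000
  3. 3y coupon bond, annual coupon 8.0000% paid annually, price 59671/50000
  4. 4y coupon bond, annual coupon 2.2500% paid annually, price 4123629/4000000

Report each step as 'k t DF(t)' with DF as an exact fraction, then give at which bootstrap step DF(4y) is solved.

1 1 4933/5000
2 2 9671/10000
3 3 9603/10000
4 4 9441/10000
DF(4y) is solved at step 4

step 1 [1y] bond c/1=13/200: DF=(1050729/1000000 − 13/200·(0))/(1+13/200) = 4933/5000 ≈ 0.986600
step 2 [2y] bond c/1=1/40: DF=(406377/400000 − 1/40·(0.986600))/(1+1/40) = 9671/10000 ≈ 0.967100
step 3 [3y] bond c/1=2/25: DF=(59671/50000 − 2/25·(0.986600+0.967100))/(1+2/25) = 9603/10000 ≈ 0.960300
step 4 [4y] bond c/1=9/400: DF=(4123629/4000000 − 9/400·(0.986600+0.967100+0.960300))/(1+9/400) = 9441/10000 ≈ 0.944100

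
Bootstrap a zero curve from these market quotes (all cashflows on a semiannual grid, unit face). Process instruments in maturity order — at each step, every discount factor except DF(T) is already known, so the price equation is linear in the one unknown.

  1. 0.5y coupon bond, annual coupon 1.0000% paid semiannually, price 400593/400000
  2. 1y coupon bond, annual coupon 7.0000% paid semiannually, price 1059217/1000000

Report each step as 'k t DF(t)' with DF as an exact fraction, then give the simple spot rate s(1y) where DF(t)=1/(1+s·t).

1 1/2 1993/2000
2 1 9897/10000
s(1y) = (1/(9897/10000) − 1)/(1) = 103/9897 ≈ 1.0407%

step 1 [0.5y] bond c/2=1/200: DF=(400593/400000 − 1/200·(0))/(1+1/200) = 1993/2000 ≈ 0.996500
step 2 [1y] bond c/2=7/200: DF=(1059217/1000000 − 7/200·(0.996500))/(1+7/200) = 9897/10000 ≈ 0.989700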